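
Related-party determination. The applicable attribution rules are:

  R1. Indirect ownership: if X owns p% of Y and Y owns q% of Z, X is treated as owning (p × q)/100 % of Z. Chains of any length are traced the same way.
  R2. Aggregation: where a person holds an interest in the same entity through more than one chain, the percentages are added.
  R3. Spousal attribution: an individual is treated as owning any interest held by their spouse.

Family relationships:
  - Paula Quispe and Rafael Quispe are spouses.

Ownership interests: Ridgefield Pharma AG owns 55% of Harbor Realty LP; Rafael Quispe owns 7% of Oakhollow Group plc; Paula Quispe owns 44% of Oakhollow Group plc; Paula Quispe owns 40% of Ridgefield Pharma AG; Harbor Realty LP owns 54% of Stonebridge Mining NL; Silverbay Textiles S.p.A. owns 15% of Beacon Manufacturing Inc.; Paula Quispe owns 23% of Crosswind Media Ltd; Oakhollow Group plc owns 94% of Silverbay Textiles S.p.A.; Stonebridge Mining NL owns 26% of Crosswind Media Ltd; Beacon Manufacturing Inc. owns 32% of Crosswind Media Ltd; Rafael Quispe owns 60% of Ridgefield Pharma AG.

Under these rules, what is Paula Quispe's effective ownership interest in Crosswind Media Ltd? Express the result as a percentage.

33.02312%

By spousal attribution (R3), Paula Quispe is treated as also owning Rafael Quispe's interest in Ridgefield Pharma AG, giving 40% + 60% = 100%.
By spousal attribution (R3), Paula Quispe is treated as also owning Rafael Quispe's interest in Oakhollow Group plc, giving 44% + 7% = 51%.
Chain via Ridgefield Pharma AG → Harbor Realty LP → Stonebridge Mining NL (R1): 100% × 55% × 54% × 26% = 7.722% of Crosswind Media Ltd.
Chain via Oakhollow Group plc → Silverbay Textiles S.p.A. → Beacon Manufacturing Inc. (R1): 51% × 94% × 15% × 32% = 2.30112% of Crosswind Media Ltd.
Direct interest in Crosswind Media Ltd: 23%.
Aggregating (R2): 7.722% + 2.30112% + 23% = 33.02312%.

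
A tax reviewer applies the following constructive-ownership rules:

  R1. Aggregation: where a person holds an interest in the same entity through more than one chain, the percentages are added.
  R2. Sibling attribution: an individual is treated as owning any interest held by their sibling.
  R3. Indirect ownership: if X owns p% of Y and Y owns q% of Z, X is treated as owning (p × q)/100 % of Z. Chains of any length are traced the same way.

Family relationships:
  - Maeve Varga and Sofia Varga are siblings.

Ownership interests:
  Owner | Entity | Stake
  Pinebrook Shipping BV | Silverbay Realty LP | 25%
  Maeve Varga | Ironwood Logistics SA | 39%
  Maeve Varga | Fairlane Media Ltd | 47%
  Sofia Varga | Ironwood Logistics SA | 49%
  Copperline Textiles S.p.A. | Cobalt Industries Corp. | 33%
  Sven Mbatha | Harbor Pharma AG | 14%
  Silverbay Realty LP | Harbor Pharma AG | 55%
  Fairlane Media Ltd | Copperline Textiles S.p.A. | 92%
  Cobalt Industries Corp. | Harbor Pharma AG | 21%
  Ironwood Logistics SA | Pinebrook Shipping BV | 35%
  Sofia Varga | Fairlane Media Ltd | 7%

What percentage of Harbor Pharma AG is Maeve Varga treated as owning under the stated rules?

By sibling attribution (R2), Maeve Varga is treated as also owning Sofia Varga's interest in Ironwood Logistics SA, giving 39% + 49% = 88%.
By sibling attribution (R2), Maeve Varga is treated as also owning Sofia Varga's interest in Fairlane Media Ltd, giving 47% + 7% = 54%.
Chain via Ironwood Logistics SA → Pinebrook Shipping BV → Silverbay Realty LP (R3): 88% × 35% × 25% × 55% = 4.235% of Harbor Pharma AG.
Chain via Fairlane Media Ltd → Copperline Textiles S.p.A. → Cobalt Industries Corp. (R3): 54% × 92% × 33% × 21% = 3.442824% of Harbor Pharma AG.
Aggregating (R1): 4.235% + 3.442824% = 7.677824%.

7.677824%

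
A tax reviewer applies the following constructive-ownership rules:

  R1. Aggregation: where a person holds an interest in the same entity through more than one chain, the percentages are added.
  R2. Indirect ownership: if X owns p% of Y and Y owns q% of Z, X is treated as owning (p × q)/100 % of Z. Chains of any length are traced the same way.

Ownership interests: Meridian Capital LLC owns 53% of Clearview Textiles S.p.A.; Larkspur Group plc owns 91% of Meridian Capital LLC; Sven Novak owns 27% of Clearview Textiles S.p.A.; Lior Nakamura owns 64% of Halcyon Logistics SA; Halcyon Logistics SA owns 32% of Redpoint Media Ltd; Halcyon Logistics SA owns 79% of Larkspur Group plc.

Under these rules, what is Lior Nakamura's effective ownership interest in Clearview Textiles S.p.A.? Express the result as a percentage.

Chain via Halcyon Logistics SA → Larkspur Group plc → Meridian Capital LLC (R2): 64% × 79% × 91% × 53% = 24.385088% of Clearview Textiles S.p.A.

24.385088%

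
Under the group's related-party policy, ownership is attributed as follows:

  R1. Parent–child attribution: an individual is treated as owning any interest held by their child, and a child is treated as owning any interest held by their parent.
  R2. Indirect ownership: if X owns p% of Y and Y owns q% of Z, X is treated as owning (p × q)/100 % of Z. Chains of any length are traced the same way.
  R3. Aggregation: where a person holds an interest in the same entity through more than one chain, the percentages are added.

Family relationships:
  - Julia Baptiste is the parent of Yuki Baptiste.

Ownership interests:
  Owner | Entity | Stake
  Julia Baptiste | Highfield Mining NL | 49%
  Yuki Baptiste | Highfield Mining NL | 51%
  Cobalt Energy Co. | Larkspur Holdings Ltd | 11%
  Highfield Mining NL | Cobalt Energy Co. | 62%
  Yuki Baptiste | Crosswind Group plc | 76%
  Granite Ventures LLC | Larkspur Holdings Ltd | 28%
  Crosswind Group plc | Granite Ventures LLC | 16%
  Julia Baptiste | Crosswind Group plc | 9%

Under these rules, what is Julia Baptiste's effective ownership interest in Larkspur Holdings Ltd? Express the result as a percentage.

10.628%

By parent–child attribution (R1), Julia Baptiste is treated as also owning Yuki Baptiste's interest in Highfield Mining NL, giving 49% + 51% = 100%.
By parent–child attribution (R1), Julia Baptiste is treated as also owning Yuki Baptiste's interest in Crosswind Group plc, giving 9% + 76% = 85%.
Chain via Highfield Mining NL → Cobalt Energy Co. (R2): 100% × 62% × 11% = 6.82% of Larkspur Holdings Ltd.
Chain via Crosswind Group plc → Granite Ventures LLC (R2): 85% × 16% × 28% = 3.808% of Larkspur Holdings Ltd.
Aggregating (R3): 6.82% + 3.808% = 10.628%.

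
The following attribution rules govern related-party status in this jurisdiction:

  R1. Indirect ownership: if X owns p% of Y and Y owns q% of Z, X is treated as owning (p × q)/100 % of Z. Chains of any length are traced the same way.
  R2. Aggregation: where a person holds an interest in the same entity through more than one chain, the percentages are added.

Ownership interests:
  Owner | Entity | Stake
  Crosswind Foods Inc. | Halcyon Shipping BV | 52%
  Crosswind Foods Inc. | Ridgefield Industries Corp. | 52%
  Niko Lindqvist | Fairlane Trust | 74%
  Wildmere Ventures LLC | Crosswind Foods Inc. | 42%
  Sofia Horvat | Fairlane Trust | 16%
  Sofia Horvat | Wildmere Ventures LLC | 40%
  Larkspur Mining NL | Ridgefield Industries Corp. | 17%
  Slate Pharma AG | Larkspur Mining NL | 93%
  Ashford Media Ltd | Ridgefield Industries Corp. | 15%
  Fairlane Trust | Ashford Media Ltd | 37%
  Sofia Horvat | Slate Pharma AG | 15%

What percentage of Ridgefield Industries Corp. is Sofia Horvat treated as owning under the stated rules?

11.9955%

Chain via Wildmere Ventures LLC → Crosswind Foods Inc. (R1): 40% × 42% × 52% = 8.736% of Ridgefield Industries Corp.
Chain via Fairlane Trust → Ashford Media Ltd (R1): 16% × 37% × 15% = 0.888% of Ridgefield Industries Corp.
Chain via Slate Pharma AG → Larkspur Mining NL (R1): 15% × 93% × 17% = 2.3715% of Ridgefield Industries Corp.
Aggregating (R2): 8.736% + 0.888% + 2.3715% = 11.9955%.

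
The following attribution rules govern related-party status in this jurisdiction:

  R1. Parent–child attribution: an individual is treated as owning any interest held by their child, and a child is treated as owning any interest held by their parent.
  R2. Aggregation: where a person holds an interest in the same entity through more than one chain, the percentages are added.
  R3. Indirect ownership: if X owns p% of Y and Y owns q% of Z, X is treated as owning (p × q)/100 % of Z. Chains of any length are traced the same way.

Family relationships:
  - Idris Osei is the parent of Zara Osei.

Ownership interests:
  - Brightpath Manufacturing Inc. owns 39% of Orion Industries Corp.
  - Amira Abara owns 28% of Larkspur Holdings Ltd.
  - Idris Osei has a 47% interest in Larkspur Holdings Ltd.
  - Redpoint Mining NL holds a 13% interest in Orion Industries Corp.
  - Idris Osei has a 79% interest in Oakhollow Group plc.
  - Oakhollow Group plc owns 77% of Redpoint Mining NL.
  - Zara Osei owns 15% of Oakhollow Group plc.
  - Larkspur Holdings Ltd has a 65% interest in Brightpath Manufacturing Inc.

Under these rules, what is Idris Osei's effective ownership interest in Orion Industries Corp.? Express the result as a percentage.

By parent–child attribution (R1), Idris Osei is treated as also owning Zara Osei's interest in Oakhollow Group plc, giving 79% + 15% = 94%.
Chain via Larkspur Holdings Ltd → Brightpath Manufacturing Inc. (R3): 47% × 65% × 39% = 11.9145% of Orion Industries Corp.
Chain via Oakhollow Group plc → Redpoint Mining NL (R3): 94% × 77% × 13% = 9.4094% of Orion Industries Corp.
Aggregating (R2): 11.9145% + 9.4094% = 21.3239%.

21.3239%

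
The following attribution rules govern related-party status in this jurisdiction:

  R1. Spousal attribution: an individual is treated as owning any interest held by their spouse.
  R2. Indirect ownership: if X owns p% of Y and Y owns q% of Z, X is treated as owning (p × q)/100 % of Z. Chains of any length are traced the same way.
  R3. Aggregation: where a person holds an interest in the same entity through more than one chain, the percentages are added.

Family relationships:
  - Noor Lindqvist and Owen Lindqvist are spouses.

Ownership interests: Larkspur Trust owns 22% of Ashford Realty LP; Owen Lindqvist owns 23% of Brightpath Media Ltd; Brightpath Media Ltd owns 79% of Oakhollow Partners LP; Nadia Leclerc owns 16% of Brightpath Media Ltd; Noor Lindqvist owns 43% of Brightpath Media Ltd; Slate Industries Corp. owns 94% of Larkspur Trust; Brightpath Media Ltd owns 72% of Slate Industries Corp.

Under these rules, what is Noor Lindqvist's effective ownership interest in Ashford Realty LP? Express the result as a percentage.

By spousal attribution (R1), Noor Lindqvist is treated as also owning Owen Lindqvist's interest in Brightpath Media Ltd, giving 43% + 23% = 66%.
Chain via Brightpath Media Ltd → Slate Industries Corp. → Larkspur Trust (R2): 66% × 72% × 94% × 22% = 9.827136% of Ashford Realty LP.

9.827136%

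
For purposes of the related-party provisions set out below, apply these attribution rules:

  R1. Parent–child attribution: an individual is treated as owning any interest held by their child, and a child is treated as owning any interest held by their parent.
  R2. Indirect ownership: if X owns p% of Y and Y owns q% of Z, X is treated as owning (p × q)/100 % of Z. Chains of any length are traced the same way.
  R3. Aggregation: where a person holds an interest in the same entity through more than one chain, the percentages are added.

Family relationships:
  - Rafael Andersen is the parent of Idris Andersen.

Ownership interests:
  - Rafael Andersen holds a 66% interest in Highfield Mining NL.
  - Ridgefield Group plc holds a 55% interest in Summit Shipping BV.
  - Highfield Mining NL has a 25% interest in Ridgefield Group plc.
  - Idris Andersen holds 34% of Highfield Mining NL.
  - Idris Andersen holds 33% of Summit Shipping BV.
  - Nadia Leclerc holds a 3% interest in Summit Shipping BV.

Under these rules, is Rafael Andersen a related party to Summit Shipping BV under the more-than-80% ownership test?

By parent–child attribution (R1), Rafael Andersen is treated as also owning Idris Andersen's interest in Highfield Mining NL, giving 66% + 34% = 100%.
By parent–child attribution (R1), Rafael Andersen is treated as owning Idris Andersen's 33% interest in Summit Shipping BV.
Chain via Highfield Mining NL → Ridgefield Group plc (R2): 100% × 25% × 55% = 13.75% of Summit Shipping BV.
Direct interest in Summit Shipping BV: 33%.
Aggregating (R3): 13.75% + 33% = 46.75%.
46.75% does not exceed the 80% threshold, so Rafael is not a related party to Summit Shipping BV.

No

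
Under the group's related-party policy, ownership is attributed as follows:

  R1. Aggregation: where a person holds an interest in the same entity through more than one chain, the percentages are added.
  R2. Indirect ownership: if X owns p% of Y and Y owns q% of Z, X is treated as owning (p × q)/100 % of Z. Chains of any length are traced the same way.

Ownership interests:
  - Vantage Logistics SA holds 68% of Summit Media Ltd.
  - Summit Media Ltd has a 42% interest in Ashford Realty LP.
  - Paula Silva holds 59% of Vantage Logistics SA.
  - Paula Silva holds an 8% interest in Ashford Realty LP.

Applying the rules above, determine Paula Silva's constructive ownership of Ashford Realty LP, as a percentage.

Chain via Vantage Logistics SA → Summit Media Ltd (R2): 59% × 68% × 42% = 16.8504% of Ashford Realty LP.
Direct interest in Ashford Realty LP: 8%.
Aggregating (R1): 16.8504% + 8% = 24.8504%.

24.8504%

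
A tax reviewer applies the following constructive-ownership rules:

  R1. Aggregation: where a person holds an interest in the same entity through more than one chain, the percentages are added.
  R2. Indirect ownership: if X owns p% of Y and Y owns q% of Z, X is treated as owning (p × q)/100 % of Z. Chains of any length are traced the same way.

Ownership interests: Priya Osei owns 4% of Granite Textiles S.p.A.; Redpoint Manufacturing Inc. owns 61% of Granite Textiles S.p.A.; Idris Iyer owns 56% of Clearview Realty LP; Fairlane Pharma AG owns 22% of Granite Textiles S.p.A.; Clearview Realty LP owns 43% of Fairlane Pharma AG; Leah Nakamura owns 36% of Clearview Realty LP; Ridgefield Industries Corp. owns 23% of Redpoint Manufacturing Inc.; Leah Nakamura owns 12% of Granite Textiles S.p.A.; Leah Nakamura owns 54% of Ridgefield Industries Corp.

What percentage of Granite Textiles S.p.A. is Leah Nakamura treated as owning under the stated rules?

22.9818%

Chain via Ridgefield Industries Corp. → Redpoint Manufacturing Inc. (R2): 54% × 23% × 61% = 7.5762% of Granite Textiles S.p.A.
Chain via Clearview Realty LP → Fairlane Pharma AG (R2): 36% × 43% × 22% = 3.4056% of Granite Textiles S.p.A.
Direct interest in Granite Textiles S.p.A: 12%.
Aggregating (R1): 7.5762% + 3.4056% + 12% = 22.9818%.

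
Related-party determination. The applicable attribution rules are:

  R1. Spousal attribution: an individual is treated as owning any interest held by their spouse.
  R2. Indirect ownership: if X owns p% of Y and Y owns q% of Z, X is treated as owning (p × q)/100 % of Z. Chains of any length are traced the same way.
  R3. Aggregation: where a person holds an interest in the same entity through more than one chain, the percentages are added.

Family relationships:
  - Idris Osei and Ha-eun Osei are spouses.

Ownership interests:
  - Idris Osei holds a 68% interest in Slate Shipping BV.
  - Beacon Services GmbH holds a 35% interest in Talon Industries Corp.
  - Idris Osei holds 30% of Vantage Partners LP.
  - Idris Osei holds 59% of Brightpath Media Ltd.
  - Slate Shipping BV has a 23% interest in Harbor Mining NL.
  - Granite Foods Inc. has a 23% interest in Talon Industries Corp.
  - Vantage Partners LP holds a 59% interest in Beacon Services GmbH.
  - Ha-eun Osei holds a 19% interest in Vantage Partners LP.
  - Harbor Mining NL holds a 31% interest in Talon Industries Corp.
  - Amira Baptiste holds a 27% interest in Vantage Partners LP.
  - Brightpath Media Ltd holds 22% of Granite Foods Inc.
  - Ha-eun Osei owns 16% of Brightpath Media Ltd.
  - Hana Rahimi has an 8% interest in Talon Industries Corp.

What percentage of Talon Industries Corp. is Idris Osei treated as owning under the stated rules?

By spousal attribution (R1), Idris Osei is treated as also owning Ha-eun Osei's interest in Vantage Partners LP, giving 30% + 19% = 49%.
By spousal attribution (R1), Idris Osei is treated as also owning Ha-eun Osei's interest in Brightpath Media Ltd, giving 59% + 16% = 75%.
Chain via Vantage Partners LP → Beacon Services GmbH (R2): 49% × 59% × 35% = 10.1185% of Talon Industries Corp.
Chain via Brightpath Media Ltd → Granite Foods Inc. (R2): 75% × 22% × 23% = 3.795% of Talon Industries Corp.
Chain via Slate Shipping BV → Harbor Mining NL (R2): 68% × 23% × 31% = 4.8484% of Talon Industries Corp.
Aggregating (R3): 10.1185% + 3.795% + 4.8484% = 18.7619%.

18.7619%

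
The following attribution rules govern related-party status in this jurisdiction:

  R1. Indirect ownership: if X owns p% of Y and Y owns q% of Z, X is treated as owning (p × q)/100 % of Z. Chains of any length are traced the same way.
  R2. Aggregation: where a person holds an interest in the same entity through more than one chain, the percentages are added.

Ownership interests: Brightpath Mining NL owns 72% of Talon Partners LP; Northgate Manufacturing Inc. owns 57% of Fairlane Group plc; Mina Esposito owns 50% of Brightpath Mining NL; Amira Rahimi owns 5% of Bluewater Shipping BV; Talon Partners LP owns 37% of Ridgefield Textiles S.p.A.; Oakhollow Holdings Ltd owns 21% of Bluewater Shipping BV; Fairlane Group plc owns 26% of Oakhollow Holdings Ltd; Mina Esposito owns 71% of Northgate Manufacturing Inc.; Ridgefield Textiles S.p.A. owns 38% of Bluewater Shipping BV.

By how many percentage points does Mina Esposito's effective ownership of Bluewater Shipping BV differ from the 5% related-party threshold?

2.271262

Chain via Northgate Manufacturing Inc. → Fairlane Group plc → Oakhollow Holdings Ltd (R1): 71% × 57% × 26% × 21% = 2.209662% of Bluewater Shipping BV.
Chain via Brightpath Mining NL → Talon Partners LP → Ridgefield Textiles S.p.A. (R1): 50% × 72% × 37% × 38% = 5.0616% of Bluewater Shipping BV.
Aggregating (R2): 2.209662% + 5.0616% = 7.271262%.
7.271262% exceeds the 5% threshold by 2.271262 percentage points.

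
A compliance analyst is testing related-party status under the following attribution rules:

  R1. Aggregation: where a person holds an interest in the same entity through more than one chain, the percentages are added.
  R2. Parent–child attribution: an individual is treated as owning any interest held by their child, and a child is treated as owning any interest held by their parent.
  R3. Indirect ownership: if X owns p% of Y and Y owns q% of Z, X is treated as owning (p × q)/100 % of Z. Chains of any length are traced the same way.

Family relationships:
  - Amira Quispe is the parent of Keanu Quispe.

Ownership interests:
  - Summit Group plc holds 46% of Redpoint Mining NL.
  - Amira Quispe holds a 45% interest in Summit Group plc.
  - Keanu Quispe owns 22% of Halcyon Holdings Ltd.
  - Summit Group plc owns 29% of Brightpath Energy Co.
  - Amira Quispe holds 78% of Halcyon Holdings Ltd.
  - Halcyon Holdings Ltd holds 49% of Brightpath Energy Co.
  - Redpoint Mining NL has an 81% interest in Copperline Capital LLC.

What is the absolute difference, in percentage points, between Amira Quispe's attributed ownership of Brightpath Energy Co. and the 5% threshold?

57.05

By parent–child attribution (R2), Amira Quispe is treated as also owning Keanu Quispe's interest in Halcyon Holdings Ltd, giving 78% + 22% = 100%.
Chain via Halcyon Holdings Ltd (R3): 100% × 49% = 49% of Brightpath Energy Co.
Chain via Summit Group plc (R3): 45% × 29% = 13.05% of Brightpath Energy Co.
Aggregating (R1): 49% + 13.05% = 62.05%.
62.05% exceeds the 5% threshold by 57.05 percentage points.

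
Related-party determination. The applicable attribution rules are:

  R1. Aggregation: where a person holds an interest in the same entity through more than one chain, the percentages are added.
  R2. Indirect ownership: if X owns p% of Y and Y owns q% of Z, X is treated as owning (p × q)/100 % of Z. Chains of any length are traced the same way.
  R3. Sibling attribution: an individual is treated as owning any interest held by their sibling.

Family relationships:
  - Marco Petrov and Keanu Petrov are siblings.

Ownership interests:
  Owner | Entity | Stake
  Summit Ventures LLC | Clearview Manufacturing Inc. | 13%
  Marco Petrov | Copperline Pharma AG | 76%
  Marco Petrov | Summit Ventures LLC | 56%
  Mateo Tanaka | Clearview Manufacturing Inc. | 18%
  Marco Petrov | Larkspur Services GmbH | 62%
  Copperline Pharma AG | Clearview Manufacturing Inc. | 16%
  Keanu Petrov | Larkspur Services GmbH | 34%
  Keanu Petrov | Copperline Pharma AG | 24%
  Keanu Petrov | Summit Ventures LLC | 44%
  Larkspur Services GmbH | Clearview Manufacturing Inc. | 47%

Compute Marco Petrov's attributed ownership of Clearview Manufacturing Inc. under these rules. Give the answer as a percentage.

74.12%

By sibling attribution (R3), Marco Petrov is treated as also owning Keanu Petrov's interest in Copperline Pharma AG, giving 76% + 24% = 100%.
By sibling attribution (R3), Marco Petrov is treated as also owning Keanu Petrov's interest in Summit Ventures LLC, giving 56% + 44% = 100%.
By sibling attribution (R3), Marco Petrov is treated as also owning Keanu Petrov's interest in Larkspur Services GmbH, giving 62% + 34% = 96%.
Chain via Copperline Pharma AG (R2): 100% × 16% = 16% of Clearview Manufacturing Inc.
Chain via Summit Ventures LLC (R2): 100% × 13% = 13% of Clearview Manufacturing Inc.
Chain via Larkspur Services GmbH (R2): 96% × 47% = 45.12% of Clearview Manufacturing Inc.
Aggregating (R1): 16% + 13% + 45.12% = 74.12%.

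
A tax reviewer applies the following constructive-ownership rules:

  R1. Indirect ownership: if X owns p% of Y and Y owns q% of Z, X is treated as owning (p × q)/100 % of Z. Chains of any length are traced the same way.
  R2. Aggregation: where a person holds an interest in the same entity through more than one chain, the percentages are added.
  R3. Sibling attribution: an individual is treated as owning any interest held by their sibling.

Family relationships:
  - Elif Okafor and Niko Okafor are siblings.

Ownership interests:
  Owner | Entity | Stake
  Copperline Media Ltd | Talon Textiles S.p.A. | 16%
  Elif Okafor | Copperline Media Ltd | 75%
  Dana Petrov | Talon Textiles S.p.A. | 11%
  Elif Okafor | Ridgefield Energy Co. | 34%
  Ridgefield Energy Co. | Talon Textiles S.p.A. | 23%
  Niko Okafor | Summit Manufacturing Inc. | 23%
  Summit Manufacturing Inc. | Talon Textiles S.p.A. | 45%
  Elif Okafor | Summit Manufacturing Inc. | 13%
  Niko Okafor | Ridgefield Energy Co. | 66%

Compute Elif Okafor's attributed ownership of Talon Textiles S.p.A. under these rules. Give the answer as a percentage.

51.2%

By sibling attribution (R3), Elif Okafor is treated as also owning Niko Okafor's interest in Ridgefield Energy Co, giving 34% + 66% = 100%.
By sibling attribution (R3), Elif Okafor is treated as also owning Niko Okafor's interest in Summit Manufacturing Inc, giving 13% + 23% = 36%.
Chain via Copperline Media Ltd (R1): 75% × 16% = 12% of Talon Textiles S.p.A.
Chain via Ridgefield Energy Co. (R1): 100% × 23% = 23% of Talon Textiles S.p.A.
Chain via Summit Manufacturing Inc. (R1): 36% × 45% = 16.2% of Talon Textiles S.p.A.
Aggregating (R2): 12% + 23% + 16.2% = 51.2%.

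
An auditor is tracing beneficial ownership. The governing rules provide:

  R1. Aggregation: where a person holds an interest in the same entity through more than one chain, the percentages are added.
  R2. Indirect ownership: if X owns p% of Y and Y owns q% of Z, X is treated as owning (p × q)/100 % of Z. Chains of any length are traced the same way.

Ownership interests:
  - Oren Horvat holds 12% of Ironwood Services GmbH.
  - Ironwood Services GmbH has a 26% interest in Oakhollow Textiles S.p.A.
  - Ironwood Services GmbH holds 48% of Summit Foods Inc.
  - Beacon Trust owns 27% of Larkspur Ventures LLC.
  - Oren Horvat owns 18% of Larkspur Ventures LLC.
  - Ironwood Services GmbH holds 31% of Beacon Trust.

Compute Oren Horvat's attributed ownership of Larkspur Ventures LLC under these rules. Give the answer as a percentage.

Chain via Ironwood Services GmbH → Beacon Trust (R2): 12% × 31% × 27% = 1.0044% of Larkspur Ventures LLC.
Direct interest in Larkspur Ventures LLC: 18%.
Aggregating (R1): 1.0044% + 18% = 19.0044%.

19.0044%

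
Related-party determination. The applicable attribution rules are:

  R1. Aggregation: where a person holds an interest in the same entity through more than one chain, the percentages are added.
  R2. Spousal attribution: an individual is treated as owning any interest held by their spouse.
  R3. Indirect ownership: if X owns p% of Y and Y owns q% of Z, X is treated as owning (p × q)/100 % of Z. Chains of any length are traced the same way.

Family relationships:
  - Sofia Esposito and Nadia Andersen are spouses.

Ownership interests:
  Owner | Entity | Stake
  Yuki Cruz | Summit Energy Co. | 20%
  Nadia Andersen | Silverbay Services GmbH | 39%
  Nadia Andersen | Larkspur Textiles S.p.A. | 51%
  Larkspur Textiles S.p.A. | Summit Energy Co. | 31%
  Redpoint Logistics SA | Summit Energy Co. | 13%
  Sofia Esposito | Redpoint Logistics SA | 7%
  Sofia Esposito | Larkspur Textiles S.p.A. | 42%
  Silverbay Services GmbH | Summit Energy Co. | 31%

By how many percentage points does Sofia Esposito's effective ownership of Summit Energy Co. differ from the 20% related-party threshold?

By spousal attribution (R2), Sofia Esposito is treated as also owning Nadia Andersen's interest in Larkspur Textiles S.p.A, giving 42% + 51% = 93%.
By spousal attribution (R2), Sofia Esposito is treated as owning Nadia Andersen's 39% interest in Silverbay Services GmbH.
Chain via Redpoint Logistics SA (R3): 7% × 13% = 0.91% of Summit Energy Co.
Chain via Larkspur Textiles S.p.A. (R3): 93% × 31% = 28.83% of Summit Energy Co.
Chain via Silverbay Services GmbH (R3): 39% × 31% = 12.09% of Summit Energy Co.
Aggregating (R1): 0.91% + 28.83% + 12.09% = 41.83%.
41.83% exceeds the 20% threshold by 21.83 percentage points.

21.83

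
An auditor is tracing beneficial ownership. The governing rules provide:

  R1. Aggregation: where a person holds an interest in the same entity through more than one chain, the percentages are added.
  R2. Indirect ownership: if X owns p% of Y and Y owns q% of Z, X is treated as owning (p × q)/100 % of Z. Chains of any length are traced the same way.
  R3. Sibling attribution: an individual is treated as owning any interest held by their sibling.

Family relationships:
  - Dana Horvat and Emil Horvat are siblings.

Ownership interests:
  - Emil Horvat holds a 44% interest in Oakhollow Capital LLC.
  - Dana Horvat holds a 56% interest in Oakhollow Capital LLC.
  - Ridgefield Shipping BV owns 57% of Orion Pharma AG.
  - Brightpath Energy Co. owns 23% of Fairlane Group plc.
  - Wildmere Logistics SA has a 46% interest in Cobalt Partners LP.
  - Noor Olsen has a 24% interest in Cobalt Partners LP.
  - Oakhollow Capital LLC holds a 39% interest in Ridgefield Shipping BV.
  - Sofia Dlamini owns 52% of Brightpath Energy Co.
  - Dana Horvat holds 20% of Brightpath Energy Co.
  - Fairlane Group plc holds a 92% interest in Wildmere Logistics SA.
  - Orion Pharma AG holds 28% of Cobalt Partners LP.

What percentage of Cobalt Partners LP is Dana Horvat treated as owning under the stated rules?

8.17112%

By sibling attribution (R3), Dana Horvat is treated as also owning Emil Horvat's interest in Oakhollow Capital LLC, giving 56% + 44% = 100%.
Chain via Brightpath Energy Co. → Fairlane Group plc → Wildmere Logistics SA (R2): 20% × 23% × 92% × 46% = 1.94672% of Cobalt Partners LP.
Chain via Oakhollow Capital LLC → Ridgefield Shipping BV → Orion Pharma AG (R2): 100% × 39% × 57% × 28% = 6.2244% of Cobalt Partners LP.
Aggregating (R1): 1.94672% + 6.2244% = 8.17112%.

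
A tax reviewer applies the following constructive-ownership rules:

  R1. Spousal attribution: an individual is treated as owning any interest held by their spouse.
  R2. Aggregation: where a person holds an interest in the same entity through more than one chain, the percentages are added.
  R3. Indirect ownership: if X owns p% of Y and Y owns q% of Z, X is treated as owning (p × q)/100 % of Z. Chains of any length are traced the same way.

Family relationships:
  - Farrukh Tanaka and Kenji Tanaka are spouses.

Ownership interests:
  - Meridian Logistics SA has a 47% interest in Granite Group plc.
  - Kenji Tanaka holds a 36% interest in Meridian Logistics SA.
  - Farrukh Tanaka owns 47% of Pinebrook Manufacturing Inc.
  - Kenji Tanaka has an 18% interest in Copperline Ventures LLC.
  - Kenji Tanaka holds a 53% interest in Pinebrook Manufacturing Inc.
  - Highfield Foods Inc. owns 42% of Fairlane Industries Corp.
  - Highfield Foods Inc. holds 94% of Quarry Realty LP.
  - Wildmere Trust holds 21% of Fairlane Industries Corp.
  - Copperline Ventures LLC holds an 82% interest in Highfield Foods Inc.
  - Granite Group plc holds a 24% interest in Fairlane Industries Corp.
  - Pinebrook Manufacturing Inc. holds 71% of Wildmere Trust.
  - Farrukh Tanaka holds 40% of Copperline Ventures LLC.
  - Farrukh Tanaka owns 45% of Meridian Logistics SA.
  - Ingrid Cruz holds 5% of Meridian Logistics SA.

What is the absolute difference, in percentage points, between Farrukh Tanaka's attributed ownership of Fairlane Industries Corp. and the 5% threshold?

By spousal attribution (R1), Farrukh Tanaka is treated as also owning Kenji Tanaka's interest in Meridian Logistics SA, giving 45% + 36% = 81%.
By spousal attribution (R1), Farrukh Tanaka is treated as also owning Kenji Tanaka's interest in Pinebrook Manufacturing Inc, giving 47% + 53% = 100%.
By spousal attribution (R1), Farrukh Tanaka is treated as also owning Kenji Tanaka's interest in Copperline Ventures LLC, giving 40% + 18% = 58%.
Chain via Meridian Logistics SA → Granite Group plc (R3): 81% × 47% × 24% = 9.1368% of Fairlane Industries Corp.
Chain via Pinebrook Manufacturing Inc. → Wildmere Trust (R3): 100% × 71% × 21% = 14.91% of Fairlane Industries Corp.
Chain via Copperline Ventures LLC → Highfield Foods Inc. (R3): 58% × 82% × 42% = 19.9752% of Fairlane Industries Corp.
Aggregating (R2): 9.1368% + 14.91% + 19.9752% = 44.022%.
44.022% exceeds the 5% threshold by 39.022 percentage points.

39.022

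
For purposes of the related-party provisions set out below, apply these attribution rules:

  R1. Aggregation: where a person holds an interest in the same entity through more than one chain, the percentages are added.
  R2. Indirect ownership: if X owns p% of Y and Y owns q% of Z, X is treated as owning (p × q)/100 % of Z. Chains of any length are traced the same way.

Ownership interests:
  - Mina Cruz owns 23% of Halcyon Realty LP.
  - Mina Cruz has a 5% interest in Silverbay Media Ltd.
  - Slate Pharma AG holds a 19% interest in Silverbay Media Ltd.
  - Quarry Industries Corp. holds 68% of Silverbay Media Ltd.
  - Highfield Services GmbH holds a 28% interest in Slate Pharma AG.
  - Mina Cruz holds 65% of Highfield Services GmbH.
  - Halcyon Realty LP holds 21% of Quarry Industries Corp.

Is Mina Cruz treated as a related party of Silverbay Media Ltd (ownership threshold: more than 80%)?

No

Chain via Halcyon Realty LP → Quarry Industries Corp. (R2): 23% × 21% × 68% = 3.2844% of Silverbay Media Ltd.
Chain via Highfield Services GmbH → Slate Pharma AG (R2): 65% × 28% × 19% = 3.458% of Silverbay Media Ltd.
Direct interest in Silverbay Media Ltd: 5%.
Aggregating (R1): 3.2844% + 3.458% + 5% = 11.7424%.
11.7424% does not exceed the 80% threshold, so Mina is not a related party to Silverbay Media Ltd.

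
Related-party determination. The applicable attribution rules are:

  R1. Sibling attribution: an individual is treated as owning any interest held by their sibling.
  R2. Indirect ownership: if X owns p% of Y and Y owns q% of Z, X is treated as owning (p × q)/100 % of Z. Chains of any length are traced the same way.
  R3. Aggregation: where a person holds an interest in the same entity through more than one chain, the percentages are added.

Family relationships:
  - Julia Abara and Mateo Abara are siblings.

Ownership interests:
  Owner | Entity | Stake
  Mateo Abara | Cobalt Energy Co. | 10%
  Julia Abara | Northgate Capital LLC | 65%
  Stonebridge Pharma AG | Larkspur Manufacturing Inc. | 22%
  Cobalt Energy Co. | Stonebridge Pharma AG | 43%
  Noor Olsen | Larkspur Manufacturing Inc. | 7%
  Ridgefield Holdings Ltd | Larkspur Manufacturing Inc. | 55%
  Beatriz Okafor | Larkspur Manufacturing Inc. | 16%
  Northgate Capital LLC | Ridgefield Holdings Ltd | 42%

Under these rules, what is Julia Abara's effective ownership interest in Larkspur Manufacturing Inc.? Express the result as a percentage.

By sibling attribution (R1), Julia Abara is treated as owning Mateo Abara's 10% interest in Cobalt Energy Co.
Chain via Northgate Capital LLC → Ridgefield Holdings Ltd (R2): 65% × 42% × 55% = 15.015% of Larkspur Manufacturing Inc.
Chain via Cobalt Energy Co. → Stonebridge Pharma AG (R2): 10% × 43% × 22% = 0.946% of Larkspur Manufacturing Inc.
Aggregating (R3): 15.015% + 0.946% = 15.961%.

15.961%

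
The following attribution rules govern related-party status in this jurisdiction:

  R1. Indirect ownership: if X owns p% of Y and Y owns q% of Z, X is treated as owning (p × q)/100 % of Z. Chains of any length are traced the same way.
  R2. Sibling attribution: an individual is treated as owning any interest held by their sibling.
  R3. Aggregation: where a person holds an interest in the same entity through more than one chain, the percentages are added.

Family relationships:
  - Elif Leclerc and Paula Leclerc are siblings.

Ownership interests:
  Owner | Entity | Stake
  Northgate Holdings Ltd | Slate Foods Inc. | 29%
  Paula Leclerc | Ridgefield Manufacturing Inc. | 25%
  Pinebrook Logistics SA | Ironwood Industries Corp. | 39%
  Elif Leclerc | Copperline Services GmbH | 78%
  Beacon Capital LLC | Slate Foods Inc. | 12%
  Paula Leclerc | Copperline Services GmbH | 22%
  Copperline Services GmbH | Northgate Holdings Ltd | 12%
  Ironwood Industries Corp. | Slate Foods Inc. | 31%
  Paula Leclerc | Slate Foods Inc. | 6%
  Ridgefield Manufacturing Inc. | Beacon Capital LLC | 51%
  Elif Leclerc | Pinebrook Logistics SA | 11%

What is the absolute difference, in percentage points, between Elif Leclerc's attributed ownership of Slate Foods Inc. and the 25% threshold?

12.6601

By sibling attribution (R2), Elif Leclerc is treated as also owning Paula Leclerc's interest in Copperline Services GmbH, giving 78% + 22% = 100%.
By sibling attribution (R2), Elif Leclerc is treated as owning Paula Leclerc's 25% interest in Ridgefield Manufacturing Inc.
By sibling attribution (R2), Elif Leclerc is treated as owning Paula Leclerc's 6% interest in Slate Foods Inc.
Chain via Copperline Services GmbH → Northgate Holdings Ltd (R1): 100% × 12% × 29% = 3.48% of Slate Foods Inc.
Chain via Pinebrook Logistics SA → Ironwood Industries Corp. (R1): 11% × 39% × 31% = 1.3299% of Slate Foods Inc.
Chain via Ridgefield Manufacturing Inc. → Beacon Capital LLC (R1): 25% × 51% × 12% = 1.53% of Slate Foods Inc.
Direct interest in Slate Foods Inc: 6%.
Aggregating (R3): 3.48% + 1.3299% + 1.53% + 6% = 12.3399%.
12.3399% falls short of the 25% threshold by 12.6601 percentage points.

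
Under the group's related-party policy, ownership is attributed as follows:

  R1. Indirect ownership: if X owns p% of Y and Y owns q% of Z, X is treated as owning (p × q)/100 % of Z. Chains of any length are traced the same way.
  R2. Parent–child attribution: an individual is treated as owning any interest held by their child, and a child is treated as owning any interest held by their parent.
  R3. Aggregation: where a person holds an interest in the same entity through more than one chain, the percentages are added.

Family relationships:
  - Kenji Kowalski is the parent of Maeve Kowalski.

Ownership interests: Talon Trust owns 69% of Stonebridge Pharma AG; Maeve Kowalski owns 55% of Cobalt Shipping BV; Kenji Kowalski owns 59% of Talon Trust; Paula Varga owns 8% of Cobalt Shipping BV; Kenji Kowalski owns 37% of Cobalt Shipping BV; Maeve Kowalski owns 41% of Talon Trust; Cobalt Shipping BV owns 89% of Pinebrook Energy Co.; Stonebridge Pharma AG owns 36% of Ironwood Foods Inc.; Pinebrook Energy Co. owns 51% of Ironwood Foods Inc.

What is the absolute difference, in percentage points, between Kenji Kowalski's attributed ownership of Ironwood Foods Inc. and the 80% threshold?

13.4012

By parent–child attribution (R2), Kenji Kowalski is treated as also owning Maeve Kowalski's interest in Talon Trust, giving 59% + 41% = 100%.
By parent–child attribution (R2), Kenji Kowalski is treated as also owning Maeve Kowalski's interest in Cobalt Shipping BV, giving 37% + 55% = 92%.
Chain via Talon Trust → Stonebridge Pharma AG (R1): 100% × 69% × 36% = 24.84% of Ironwood Foods Inc.
Chain via Cobalt Shipping BV → Pinebrook Energy Co. (R1): 92% × 89% × 51% = 41.7588% of Ironwood Foods Inc.
Aggregating (R3): 24.84% + 41.7588% = 66.5988%.
66.5988% falls short of the 80% threshold by 13.4012 percentage points.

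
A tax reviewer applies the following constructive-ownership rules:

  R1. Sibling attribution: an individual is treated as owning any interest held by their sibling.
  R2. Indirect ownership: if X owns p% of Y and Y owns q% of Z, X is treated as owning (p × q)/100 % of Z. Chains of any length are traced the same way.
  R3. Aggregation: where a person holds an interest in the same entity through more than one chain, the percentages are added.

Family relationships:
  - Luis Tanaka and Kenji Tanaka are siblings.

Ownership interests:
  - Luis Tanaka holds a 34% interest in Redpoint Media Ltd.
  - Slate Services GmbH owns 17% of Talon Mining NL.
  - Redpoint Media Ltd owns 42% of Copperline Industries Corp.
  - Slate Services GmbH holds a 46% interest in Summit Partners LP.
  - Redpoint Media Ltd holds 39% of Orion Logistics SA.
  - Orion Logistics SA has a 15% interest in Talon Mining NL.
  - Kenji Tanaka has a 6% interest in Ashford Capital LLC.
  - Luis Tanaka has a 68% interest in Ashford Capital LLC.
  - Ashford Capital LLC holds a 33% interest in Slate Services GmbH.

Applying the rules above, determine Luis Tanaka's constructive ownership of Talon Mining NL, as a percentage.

By sibling attribution (R1), Luis Tanaka is treated as also owning Kenji Tanaka's interest in Ashford Capital LLC, giving 68% + 6% = 74%.
Chain via Redpoint Media Ltd → Orion Logistics SA (R2): 34% × 39% × 15% = 1.989% of Talon Mining NL.
Chain via Ashford Capital LLC → Slate Services GmbH (R2): 74% × 33% × 17% = 4.1514% of Talon Mining NL.
Aggregating (R3): 1.989% + 4.1514% = 6.1404%.

6.1404%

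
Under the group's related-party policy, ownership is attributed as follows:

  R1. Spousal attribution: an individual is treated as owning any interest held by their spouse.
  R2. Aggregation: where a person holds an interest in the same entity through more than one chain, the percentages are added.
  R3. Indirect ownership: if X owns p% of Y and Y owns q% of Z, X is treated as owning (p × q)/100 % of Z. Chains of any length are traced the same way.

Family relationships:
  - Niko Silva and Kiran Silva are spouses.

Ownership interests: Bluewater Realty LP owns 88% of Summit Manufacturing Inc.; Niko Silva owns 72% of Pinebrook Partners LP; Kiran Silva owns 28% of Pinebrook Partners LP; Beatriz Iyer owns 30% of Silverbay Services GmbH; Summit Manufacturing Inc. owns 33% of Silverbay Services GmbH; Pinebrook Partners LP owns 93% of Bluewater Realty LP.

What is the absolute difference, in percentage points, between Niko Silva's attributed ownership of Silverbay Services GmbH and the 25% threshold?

2.0072

By spousal attribution (R1), Niko Silva is treated as also owning Kiran Silva's interest in Pinebrook Partners LP, giving 72% + 28% = 100%.
Chain via Pinebrook Partners LP → Bluewater Realty LP → Summit Manufacturing Inc. (R3): 100% × 93% × 88% × 33% = 27.0072% of Silverbay Services GmbH.
27.0072% exceeds the 25% threshold by 2.0072 percentage points.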